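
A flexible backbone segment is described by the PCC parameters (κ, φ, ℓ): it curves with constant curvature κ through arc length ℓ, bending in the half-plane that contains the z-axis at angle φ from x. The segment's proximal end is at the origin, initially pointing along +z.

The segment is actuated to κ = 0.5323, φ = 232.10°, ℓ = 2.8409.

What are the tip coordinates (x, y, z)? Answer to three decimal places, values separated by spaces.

θ = κ·ℓ = 0.5323 × 2.8409 = 1.51221 rad
ρ = (1 − cos θ)/κ = (1 − 0.05855)/0.5323 = 1.76864
z = sin θ / κ = 0.99828/0.5323 = 1.87542
x = ρ cos φ = 1.76864 × cos(232.10°) = -1.08645
y = ρ sin φ = 1.76864 × sin(232.10°) = -1.39561

-1.086 -1.396 1.875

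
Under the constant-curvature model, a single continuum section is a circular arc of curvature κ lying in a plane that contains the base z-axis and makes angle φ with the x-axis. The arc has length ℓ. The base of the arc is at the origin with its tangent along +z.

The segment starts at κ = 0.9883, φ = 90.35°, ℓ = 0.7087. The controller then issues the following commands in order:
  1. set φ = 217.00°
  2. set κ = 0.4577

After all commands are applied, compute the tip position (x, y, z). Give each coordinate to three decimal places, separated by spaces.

-0.091 -0.069 0.696

initial: κ=0.9883, φ=90.35°, ℓ=0.7087
cmd 1: set φ=217.00° → (κ,φ,ℓ)=(0.9883,217.00°,0.7087) → tip=(-0.1902,-0.1434,0.6522)
cmd 2: set κ=0.4577 → (κ,φ,ℓ)=(0.4577,217.00°,0.7087) → tip=(-0.0910,-0.0686,0.6963)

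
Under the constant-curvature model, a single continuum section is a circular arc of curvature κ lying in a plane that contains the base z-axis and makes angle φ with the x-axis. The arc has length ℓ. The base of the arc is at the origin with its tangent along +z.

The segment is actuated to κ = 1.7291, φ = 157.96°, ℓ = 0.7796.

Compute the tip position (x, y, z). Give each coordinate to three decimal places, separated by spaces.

θ = κ·ℓ = 1.7291 × 0.7796 = 1.34801 rad
ρ = (1 − cos θ)/κ = (1 − 0.22095)/1.7291 = 0.45055
z = sin θ / κ = 0.97528/1.7291 = 0.56404
x = ρ cos φ = 0.45055 × cos(157.96°) = -0.41763
y = ρ sin φ = 0.45055 × sin(157.96°) = 0.16907

-0.418 0.169 0.564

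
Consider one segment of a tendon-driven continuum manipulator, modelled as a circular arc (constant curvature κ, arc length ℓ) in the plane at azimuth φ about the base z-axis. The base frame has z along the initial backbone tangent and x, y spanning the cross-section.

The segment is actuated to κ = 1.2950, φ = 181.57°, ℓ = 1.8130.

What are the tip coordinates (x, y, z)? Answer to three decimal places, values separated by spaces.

-1.313 -0.036 0.551

θ = κ·ℓ = 1.2950 × 1.8130 = 2.34783 rad
ρ = (1 − cos θ)/κ = (1 − -0.70117)/1.2950 = 1.31365
z = sin θ / κ = 0.71299/1.2950 = 0.55057
x = ρ cos φ = 1.31365 × cos(181.57°) = -1.31315
y = ρ sin φ = 1.31365 × sin(181.57°) = -0.03599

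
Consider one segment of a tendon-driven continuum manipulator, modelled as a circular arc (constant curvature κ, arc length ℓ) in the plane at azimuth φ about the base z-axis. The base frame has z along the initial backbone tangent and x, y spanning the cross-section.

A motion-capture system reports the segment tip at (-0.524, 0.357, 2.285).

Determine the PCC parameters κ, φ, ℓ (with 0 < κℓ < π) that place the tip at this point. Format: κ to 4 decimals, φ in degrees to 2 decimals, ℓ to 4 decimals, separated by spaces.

ρ = √(x²+y²) = √(-0.524² + 0.357²) = 0.63405
φ = atan2(y, x) mod 360° = atan2(0.357, -0.524) = 145.7335°
|p|² = ρ² + z² = 0.63405² + 2.285² = 5.62325
κ = 2ρ / |p|² = 2×0.63405 / 5.62325 = 0.22551
θ = 2·atan2(ρ, z) = 2·atan2(0.63405, 2.285) = 0.54135 rad
ℓ = θ/κ = 0.54135/0.22551 = 2.40054

0.2255 145.73 2.4005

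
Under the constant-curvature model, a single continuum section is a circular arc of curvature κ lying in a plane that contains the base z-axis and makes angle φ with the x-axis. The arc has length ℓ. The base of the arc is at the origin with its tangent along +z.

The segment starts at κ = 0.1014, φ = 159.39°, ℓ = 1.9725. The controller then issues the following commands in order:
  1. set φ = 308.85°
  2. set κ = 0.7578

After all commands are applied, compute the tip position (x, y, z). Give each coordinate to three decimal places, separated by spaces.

initial: κ=0.1014, φ=159.39°, ℓ=1.9725
cmd 1: set φ=308.85° → (κ,φ,ℓ)=(0.1014,308.85°,1.9725) → tip=(0.1233,-0.1531,1.9594)
cmd 2: set κ=0.7578 → (κ,φ,ℓ)=(0.7578,308.85°,1.9725) → tip=(0.7649,-0.9496,1.3158)

0.765 -0.950 1.316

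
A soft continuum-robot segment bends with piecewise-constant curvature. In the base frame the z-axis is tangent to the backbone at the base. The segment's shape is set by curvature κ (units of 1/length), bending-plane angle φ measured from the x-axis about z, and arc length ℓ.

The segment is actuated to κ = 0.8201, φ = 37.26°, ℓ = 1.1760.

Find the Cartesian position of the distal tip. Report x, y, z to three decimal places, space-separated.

0.417 0.318 1.002

θ = κ·ℓ = 0.8201 × 1.1760 = 0.96444 rad
ρ = (1 − cos θ)/κ = (1 − 0.56988)/0.8201 = 0.52447
z = sin θ / κ = 0.82173/0.8201 = 1.00199
x = ρ cos φ = 0.52447 × cos(37.26°) = 0.41743
y = ρ sin φ = 0.52447 × sin(37.26°) = 0.31753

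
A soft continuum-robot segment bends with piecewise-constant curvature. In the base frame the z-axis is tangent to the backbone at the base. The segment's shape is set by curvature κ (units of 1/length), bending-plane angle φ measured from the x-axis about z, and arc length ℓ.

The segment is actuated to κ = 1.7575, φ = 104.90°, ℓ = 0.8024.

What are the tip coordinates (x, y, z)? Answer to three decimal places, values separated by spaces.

-0.123 0.462 0.562

θ = κ·ℓ = 1.7575 × 0.8024 = 1.41022 rad
ρ = (1 − cos θ)/κ = (1 − 0.15989)/1.7575 = 0.47801
z = sin θ / κ = 0.98713/1.7575 = 0.56167
x = ρ cos φ = 0.47801 × cos(104.90°) = -0.12291
y = ρ sin φ = 0.47801 × sin(104.90°) = 0.46194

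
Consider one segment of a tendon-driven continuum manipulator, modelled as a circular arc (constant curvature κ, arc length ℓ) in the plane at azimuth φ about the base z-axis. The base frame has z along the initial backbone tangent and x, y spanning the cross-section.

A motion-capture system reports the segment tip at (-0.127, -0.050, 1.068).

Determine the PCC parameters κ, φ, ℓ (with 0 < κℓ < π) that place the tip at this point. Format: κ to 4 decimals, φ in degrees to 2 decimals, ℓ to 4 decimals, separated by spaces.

0.2355 201.49 1.0796

ρ = √(x²+y²) = √(-0.127² + -0.050²) = 0.13649
φ = atan2(y, x) mod 360° = atan2(-0.050, -0.127) = 201.4896°
|p|² = ρ² + z² = 0.13649² + 1.068² = 1.15925
κ = 2ρ / |p|² = 2×0.13649 / 1.15925 = 0.23548
θ = 2·atan2(ρ, z) = 2·atan2(0.13649, 1.068) = 0.25422 rad
ℓ = θ/κ = 0.25422/0.23548 = 1.07959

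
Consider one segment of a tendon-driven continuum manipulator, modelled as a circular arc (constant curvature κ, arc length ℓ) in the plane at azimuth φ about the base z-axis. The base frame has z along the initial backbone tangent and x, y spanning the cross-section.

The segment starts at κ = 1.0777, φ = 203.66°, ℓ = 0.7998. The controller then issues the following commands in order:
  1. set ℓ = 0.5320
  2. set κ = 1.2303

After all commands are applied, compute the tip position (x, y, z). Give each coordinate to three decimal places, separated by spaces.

initial: κ=1.0777, φ=203.66°, ℓ=0.7998
cmd 1: set ℓ=0.5320 → (κ,φ,ℓ)=(1.0777,203.66°,0.5320) → tip=(-0.1359,-0.0595,0.5033)
cmd 2: set κ=1.2303 → (κ,φ,ℓ)=(1.2303,203.66°,0.5320) → tip=(-0.1539,-0.0674,0.4948)

-0.154 -0.067 0.495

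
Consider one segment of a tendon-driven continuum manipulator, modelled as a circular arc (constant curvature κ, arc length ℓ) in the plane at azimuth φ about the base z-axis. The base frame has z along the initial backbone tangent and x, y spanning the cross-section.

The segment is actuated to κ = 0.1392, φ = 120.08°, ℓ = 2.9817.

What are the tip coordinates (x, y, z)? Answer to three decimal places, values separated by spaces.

θ = κ·ℓ = 0.1392 × 2.9817 = 0.41505 rad
ρ = (1 − cos θ)/κ = (1 − 0.91510)/0.1392 = 0.60995
z = sin θ / κ = 0.40324/0.1392 = 2.89683
x = ρ cos φ = 0.60995 × cos(120.08°) = -0.30571
y = ρ sin φ = 0.60995 × sin(120.08°) = 0.52781

-0.306 0.528 2.897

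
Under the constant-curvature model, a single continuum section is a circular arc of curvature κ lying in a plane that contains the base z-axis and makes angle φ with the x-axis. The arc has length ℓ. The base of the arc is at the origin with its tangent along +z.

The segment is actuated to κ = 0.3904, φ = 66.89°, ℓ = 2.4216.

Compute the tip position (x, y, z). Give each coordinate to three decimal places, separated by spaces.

0.417 0.977 2.077

θ = κ·ℓ = 0.3904 × 2.4216 = 0.94539 rad
ρ = (1 − cos θ)/κ = (1 − 0.58542)/0.3904 = 1.06192
z = sin θ / κ = 0.81073/0.3904 = 2.07666
x = ρ cos φ = 1.06192 × cos(66.89°) = 0.41680
y = ρ sin φ = 1.06192 × sin(66.89°) = 0.97671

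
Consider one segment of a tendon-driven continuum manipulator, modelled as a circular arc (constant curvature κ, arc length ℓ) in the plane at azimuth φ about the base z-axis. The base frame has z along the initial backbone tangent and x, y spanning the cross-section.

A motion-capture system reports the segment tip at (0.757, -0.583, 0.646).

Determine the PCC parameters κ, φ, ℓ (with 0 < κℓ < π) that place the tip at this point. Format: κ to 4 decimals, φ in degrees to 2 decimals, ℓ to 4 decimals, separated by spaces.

1.4365 322.40 1.3592

ρ = √(x²+y²) = √(0.757² + -0.583²) = 0.95548
φ = atan2(y, x) mod 360° = atan2(-0.583, 0.757) = 322.3985°
|p|² = ρ² + z² = 0.95548² + 0.646² = 1.33025
κ = 2ρ / |p|² = 2×0.95548 / 1.33025 = 1.43653
θ = 2·atan2(ρ, z) = 2·atan2(0.95548, 0.646) = 1.95258 rad
ℓ = θ/κ = 1.95258/1.43653 = 1.35923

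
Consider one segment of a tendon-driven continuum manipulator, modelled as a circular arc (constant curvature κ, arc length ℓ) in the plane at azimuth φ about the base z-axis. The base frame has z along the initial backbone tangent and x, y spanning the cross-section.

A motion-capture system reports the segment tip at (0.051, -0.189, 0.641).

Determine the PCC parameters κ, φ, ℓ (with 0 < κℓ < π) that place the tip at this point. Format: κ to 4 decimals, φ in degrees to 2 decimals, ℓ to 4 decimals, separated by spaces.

ρ = √(x²+y²) = √(0.051² + -0.189²) = 0.19576
φ = atan2(y, x) mod 360° = atan2(-0.189, 0.051) = 285.1011°
|p|² = ρ² + z² = 0.19576² + 0.641² = 0.44920
κ = 2ρ / |p|² = 2×0.19576 / 0.44920 = 0.87159
θ = 2·atan2(ρ, z) = 2·atan2(0.19576, 0.641) = 0.59280 rad
ℓ = θ/κ = 0.59280/0.87159 = 0.68014

0.8716 285.10 0.6801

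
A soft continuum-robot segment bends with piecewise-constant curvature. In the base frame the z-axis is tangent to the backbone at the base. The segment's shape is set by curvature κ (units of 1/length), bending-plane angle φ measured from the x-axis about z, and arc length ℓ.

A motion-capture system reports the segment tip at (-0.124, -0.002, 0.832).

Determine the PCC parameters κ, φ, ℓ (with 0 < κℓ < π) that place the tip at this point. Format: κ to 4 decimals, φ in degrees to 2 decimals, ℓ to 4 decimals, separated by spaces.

ρ = √(x²+y²) = √(-0.124² + -0.002²) = 0.12402
φ = atan2(y, x) mod 360° = atan2(-0.002, -0.124) = 180.9240°
|p|² = ρ² + z² = 0.12402² + 0.832² = 0.70760
κ = 2ρ / |p|² = 2×0.12402 / 0.70760 = 0.35052
θ = 2·atan2(ρ, z) = 2·atan2(0.12402, 0.832) = 0.29594 rad
ℓ = θ/κ = 0.29594/0.35052 = 0.84427

0.3505 180.92 0.8443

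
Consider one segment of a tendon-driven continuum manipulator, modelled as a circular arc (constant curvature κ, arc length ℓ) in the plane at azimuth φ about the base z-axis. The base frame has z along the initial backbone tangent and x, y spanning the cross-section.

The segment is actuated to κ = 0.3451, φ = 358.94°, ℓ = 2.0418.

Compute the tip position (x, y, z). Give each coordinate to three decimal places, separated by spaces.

0.690 -0.013 1.877

θ = κ·ℓ = 0.3451 × 2.0418 = 0.70463 rad
ρ = (1 − cos θ)/κ = (1 − 0.76185)/0.3451 = 0.69008
z = sin θ / κ = 0.64775/0.3451 = 1.87699
x = ρ cos φ = 0.69008 × cos(358.94°) = 0.68996
y = ρ sin φ = 0.69008 × sin(358.94°) = -0.01277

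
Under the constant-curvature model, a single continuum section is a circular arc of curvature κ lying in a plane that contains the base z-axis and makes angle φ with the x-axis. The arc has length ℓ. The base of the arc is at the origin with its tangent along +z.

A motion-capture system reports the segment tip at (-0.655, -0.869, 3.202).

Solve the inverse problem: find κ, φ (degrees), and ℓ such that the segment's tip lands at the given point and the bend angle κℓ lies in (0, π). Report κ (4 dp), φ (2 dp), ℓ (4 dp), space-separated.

ρ = √(x²+y²) = √(-0.655² + -0.869²) = 1.08820
φ = atan2(y, x) mod 360° = atan2(-0.869, -0.655) = 232.9932°
|p|² = ρ² + z² = 1.08820² + 3.202² = 11.43699
κ = 2ρ / |p|² = 2×1.08820 / 11.43699 = 0.19030
θ = 2·atan2(ρ, z) = 2·atan2(1.08820, 3.202) = 0.65521 rad
ℓ = θ/κ = 0.65521/0.19030 = 3.44312

0.1903 232.99 3.4431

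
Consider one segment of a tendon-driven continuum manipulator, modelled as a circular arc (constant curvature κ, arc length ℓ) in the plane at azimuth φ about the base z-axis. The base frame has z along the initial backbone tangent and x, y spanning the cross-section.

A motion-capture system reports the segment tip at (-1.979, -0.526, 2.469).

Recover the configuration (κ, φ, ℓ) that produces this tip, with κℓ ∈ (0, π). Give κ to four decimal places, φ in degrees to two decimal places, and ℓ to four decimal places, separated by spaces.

ρ = √(x²+y²) = √(-1.979² + -0.526²) = 2.04771
φ = atan2(y, x) mod 360° = atan2(-0.526, -1.979) = 194.8846°
|p|² = ρ² + z² = 2.04771² + 2.469² = 10.28908
κ = 2ρ / |p|² = 2×2.04771 / 10.28908 = 0.39804
θ = 2·atan2(ρ, z) = 2·atan2(2.04771, 2.469) = 1.38479 rad
ℓ = θ/κ = 1.38479/0.39804 = 3.47905

0.3980 194.88 3.4791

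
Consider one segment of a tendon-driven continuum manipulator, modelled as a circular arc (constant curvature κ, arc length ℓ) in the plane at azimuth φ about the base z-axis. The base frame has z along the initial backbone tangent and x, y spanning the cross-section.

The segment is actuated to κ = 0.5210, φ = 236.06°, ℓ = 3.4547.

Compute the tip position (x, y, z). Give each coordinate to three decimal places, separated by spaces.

-1.315 -1.954 1.869

θ = κ·ℓ = 0.5210 × 3.4547 = 1.79990 rad
ρ = (1 − cos θ)/κ = (1 − -0.22710)/0.5210 = 2.35528
z = sin θ / κ = 0.97387/0.5210 = 1.86923
x = ρ cos φ = 2.35528 × cos(236.06°) = -1.31501
y = ρ sin φ = 2.35528 × sin(236.06°) = -1.95400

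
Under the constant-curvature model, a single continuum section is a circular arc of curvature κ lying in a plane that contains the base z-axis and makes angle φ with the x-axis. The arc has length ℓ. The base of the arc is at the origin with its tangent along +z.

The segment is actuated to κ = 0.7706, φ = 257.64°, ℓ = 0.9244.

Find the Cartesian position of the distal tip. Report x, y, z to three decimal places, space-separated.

θ = κ·ℓ = 0.7706 × 0.9244 = 0.71234 rad
ρ = (1 − cos θ)/κ = (1 − 0.75683)/0.7706 = 0.31556
z = sin θ / κ = 0.65361/0.7706 = 0.84818
x = ρ cos φ = 0.31556 × cos(257.64°) = -0.06755
y = ρ sin φ = 0.31556 × sin(257.64°) = -0.30824

-0.068 -0.308 0.848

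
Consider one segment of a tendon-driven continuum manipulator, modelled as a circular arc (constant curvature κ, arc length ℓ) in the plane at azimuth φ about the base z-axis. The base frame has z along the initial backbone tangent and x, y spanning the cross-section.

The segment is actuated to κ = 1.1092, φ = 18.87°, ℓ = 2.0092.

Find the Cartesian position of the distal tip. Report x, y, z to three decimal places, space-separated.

1.375 0.470 0.713

θ = κ·ℓ = 1.1092 × 2.0092 = 2.22860 rad
ρ = (1 − cos θ)/κ = (1 − -0.61138)/1.1092 = 1.45274
z = sin θ / κ = 0.79133/1.1092 = 0.71343
x = ρ cos φ = 1.45274 × cos(18.87°) = 1.37467
y = ρ sin φ = 1.45274 × sin(18.87°) = 0.46985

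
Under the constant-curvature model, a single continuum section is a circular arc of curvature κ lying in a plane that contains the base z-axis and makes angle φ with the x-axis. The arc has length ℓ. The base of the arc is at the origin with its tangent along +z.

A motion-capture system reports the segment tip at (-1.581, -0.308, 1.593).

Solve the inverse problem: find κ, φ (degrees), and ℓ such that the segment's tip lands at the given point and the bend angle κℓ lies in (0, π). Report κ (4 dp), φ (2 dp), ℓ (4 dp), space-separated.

ρ = √(x²+y²) = √(-1.581² + -0.308²) = 1.61072
φ = atan2(y, x) mod 360° = atan2(-0.308, -1.581) = 191.0239°
|p|² = ρ² + z² = 1.61072² + 1.593² = 5.13207
κ = 2ρ / |p|² = 2×1.61072 / 5.13207 = 0.62771
θ = 2·atan2(ρ, z) = 2·atan2(1.61072, 1.593) = 1.58186 rad
ℓ = θ/κ = 1.58186/0.62771 = 2.52006

0.6277 191.02 2.5201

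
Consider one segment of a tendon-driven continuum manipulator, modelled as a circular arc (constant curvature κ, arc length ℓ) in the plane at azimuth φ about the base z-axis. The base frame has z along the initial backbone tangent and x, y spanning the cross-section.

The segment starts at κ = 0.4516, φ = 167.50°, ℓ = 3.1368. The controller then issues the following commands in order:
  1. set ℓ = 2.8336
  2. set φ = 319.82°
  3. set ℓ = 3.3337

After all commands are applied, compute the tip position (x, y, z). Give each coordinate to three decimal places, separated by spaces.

initial: κ=0.4516, φ=167.50°, ℓ=3.1368
cmd 1: set ℓ=2.8336 → (κ,φ,ℓ)=(0.4516,167.50°,2.8336) → tip=(-1.5413,0.3417,2.1212)
cmd 2: set φ=319.82° → (κ,φ,ℓ)=(0.4516,319.82°,2.8336) → tip=(1.2062,-1.0186,2.1212)
cmd 3: set ℓ=3.3337 → (κ,φ,ℓ)=(0.4516,319.82°,3.3337) → tip=(1.5814,-1.3355,2.2096)

1.581 -1.335 2.210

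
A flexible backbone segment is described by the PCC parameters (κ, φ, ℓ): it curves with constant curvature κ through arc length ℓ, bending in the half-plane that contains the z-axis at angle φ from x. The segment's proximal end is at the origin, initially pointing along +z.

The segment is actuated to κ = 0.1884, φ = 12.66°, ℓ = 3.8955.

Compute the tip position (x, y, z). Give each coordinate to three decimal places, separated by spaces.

θ = κ·ℓ = 0.1884 × 3.8955 = 0.73391 rad
ρ = (1 − cos θ)/κ = (1 − 0.74256)/0.1884 = 1.36646
z = sin θ / κ = 0.66978/0.1884 = 3.55509
x = ρ cos φ = 1.36646 × cos(12.66°) = 1.33323
y = ρ sin φ = 1.36646 × sin(12.66°) = 0.29948

1.333 0.299 3.555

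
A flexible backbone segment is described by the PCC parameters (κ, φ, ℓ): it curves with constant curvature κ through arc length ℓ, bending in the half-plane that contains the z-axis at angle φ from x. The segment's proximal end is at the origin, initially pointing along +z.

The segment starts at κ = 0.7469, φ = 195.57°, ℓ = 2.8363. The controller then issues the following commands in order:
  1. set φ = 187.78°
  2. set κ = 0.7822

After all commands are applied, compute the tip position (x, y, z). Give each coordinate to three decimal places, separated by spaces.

-2.031 -0.277 1.019

initial: κ=0.7469, φ=195.57°, ℓ=2.8363
cmd 1: set φ=187.78° → (κ,φ,ℓ)=(0.7469,187.78°,2.8363) → tip=(-2.0172,-0.2756,1.1431)
cmd 2: set κ=0.7822 → (κ,φ,ℓ)=(0.7822,187.78°,2.8363) → tip=(-2.0310,-0.2775,1.0195)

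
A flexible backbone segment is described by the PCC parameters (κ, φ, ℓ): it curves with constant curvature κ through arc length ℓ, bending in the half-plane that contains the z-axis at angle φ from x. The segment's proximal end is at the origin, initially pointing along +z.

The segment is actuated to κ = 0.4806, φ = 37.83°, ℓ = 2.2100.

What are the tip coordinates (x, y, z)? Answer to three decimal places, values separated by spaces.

θ = κ·ℓ = 0.4806 × 2.2100 = 1.06213 rad
ρ = (1 − cos θ)/κ = (1 − 0.48702)/0.4806 = 1.06738
z = sin θ / κ = 0.87339/0.4806 = 1.81730
x = ρ cos φ = 1.06738 × cos(37.83°) = 0.84305
y = ρ sin φ = 1.06738 × sin(37.83°) = 0.65465

0.843 0.655 1.817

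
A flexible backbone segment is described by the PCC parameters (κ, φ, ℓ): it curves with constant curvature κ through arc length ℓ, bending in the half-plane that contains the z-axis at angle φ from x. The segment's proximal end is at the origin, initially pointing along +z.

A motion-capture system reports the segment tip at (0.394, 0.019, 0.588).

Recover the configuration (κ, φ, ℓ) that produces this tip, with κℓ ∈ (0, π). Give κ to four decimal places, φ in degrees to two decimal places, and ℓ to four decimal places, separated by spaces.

ρ = √(x²+y²) = √(0.394² + 0.019²) = 0.39446
φ = atan2(y, x) mod 360° = atan2(0.019, 0.394) = 2.7609°
|p|² = ρ² + z² = 0.39446² + 0.588² = 0.50134
κ = 2ρ / |p|² = 2×0.39446 / 0.50134 = 1.57361
θ = 2·atan2(ρ, z) = 2·atan2(0.39446, 0.588) = 1.18178 rad
ℓ = θ/κ = 1.18178/1.57361 = 0.75100

1.5736 2.76 0.7510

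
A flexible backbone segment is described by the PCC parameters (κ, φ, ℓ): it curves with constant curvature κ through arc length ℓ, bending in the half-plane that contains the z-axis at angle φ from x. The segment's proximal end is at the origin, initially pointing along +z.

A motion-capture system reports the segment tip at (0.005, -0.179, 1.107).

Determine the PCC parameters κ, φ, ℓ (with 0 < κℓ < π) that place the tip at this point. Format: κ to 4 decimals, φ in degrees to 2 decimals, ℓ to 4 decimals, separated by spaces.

ρ = √(x²+y²) = √(0.005² + -0.179²) = 0.17907
φ = atan2(y, x) mod 360° = atan2(-0.179, 0.005) = 271.6000°
|p|² = ρ² + z² = 0.17907² + 1.107² = 1.25751
κ = 2ρ / |p|² = 2×0.17907 / 1.25751 = 0.28480
θ = 2·atan2(ρ, z) = 2·atan2(0.17907, 1.107) = 0.32074 rad
ℓ = θ/κ = 0.32074/0.28480 = 1.12621

0.2848 271.60 1.1262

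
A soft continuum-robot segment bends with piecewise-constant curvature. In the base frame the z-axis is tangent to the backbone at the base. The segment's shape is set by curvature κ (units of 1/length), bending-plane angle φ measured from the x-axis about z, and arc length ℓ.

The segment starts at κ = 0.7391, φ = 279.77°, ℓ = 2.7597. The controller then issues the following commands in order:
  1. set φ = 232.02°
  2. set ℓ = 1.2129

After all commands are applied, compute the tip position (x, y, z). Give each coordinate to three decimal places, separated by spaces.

-0.313 -0.401 1.057

initial: κ=0.7391, φ=279.77°, ℓ=2.7597
cmd 1: set φ=232.02° → (κ,φ,ℓ)=(0.7391,232.02°,2.7597) → tip=(-1.2089,-1.5484,1.2070)
cmd 2: set ℓ=1.2129 → (κ,φ,ℓ)=(0.7391,232.02°,1.2129) → tip=(-0.3127,-0.4006,1.0569)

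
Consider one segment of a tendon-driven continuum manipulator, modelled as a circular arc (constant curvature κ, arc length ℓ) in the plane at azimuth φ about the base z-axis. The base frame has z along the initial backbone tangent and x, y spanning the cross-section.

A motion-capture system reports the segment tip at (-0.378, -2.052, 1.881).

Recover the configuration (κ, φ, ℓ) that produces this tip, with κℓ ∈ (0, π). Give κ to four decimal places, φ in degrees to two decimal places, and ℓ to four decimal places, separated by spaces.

0.5288 259.56 3.1663

ρ = √(x²+y²) = √(-0.378² + -2.052²) = 2.08653
φ = atan2(y, x) mod 360° = atan2(-2.052, -0.378) = 259.5625°
|p|² = ρ² + z² = 2.08653² + 1.881² = 7.89175
κ = 2ρ / |p|² = 2×2.08653 / 7.89175 = 0.52879
θ = 2·atan2(ρ, z) = 2·atan2(2.08653, 1.881) = 1.67431 rad
ℓ = θ/κ = 1.67431/0.52879 = 3.16632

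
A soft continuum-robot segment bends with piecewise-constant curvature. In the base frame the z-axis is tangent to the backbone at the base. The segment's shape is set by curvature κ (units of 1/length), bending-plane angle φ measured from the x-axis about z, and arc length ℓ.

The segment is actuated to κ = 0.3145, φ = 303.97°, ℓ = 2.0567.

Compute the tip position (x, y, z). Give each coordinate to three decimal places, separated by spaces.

θ = κ·ℓ = 0.3145 × 2.0567 = 0.64683 rad
ρ = (1 − cos θ)/κ = (1 − 0.79800)/0.3145 = 0.64230
z = sin θ / κ = 0.60266/0.3145 = 1.91625
x = ρ cos φ = 0.64230 × cos(303.97°) = 0.35889
y = ρ sin φ = 0.64230 × sin(303.97°) = -0.53268

0.359 -0.533 1.916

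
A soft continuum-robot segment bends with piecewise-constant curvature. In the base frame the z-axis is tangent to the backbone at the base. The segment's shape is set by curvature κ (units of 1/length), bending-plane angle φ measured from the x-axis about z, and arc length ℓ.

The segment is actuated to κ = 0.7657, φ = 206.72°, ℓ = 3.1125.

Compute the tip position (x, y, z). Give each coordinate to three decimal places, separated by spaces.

θ = κ·ℓ = 0.7657 × 3.1125 = 2.38324 rad
ρ = (1 − cos θ)/κ = (1 − -0.72597)/0.7657 = 2.25411
z = sin θ / κ = 0.68773/0.7657 = 0.89817
x = ρ cos φ = 2.25411 × cos(206.72°) = -2.01340
y = ρ sin φ = 2.25411 × sin(206.72°) = -1.01352

-2.013 -1.014 0.898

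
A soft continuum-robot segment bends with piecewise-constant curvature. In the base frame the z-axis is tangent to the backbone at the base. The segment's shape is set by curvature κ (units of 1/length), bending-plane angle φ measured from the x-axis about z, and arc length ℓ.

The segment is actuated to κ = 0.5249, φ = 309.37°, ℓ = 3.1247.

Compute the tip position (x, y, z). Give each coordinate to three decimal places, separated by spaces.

1.292 -1.575 1.901

θ = κ·ℓ = 0.5249 × 3.1247 = 1.64016 rad
ρ = (1 − cos θ)/κ = (1 − -0.06930)/0.5249 = 2.03716
z = sin θ / κ = 0.99760/0.5249 = 1.90054
x = ρ cos φ = 2.03716 × cos(309.37°) = 1.29222
y = ρ sin φ = 2.03716 × sin(309.37°) = -1.57486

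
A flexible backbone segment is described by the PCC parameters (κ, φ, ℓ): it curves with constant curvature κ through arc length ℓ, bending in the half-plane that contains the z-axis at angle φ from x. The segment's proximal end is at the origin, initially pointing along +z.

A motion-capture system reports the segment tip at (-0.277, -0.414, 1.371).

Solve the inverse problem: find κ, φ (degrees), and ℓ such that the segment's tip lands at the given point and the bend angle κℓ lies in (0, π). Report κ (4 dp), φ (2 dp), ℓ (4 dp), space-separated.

ρ = √(x²+y²) = √(-0.277² + -0.414²) = 0.49812
φ = atan2(y, x) mod 360° = atan2(-0.414, -0.277) = 236.2142°
|p|² = ρ² + z² = 0.49812² + 1.371² = 2.12777
κ = 2ρ / |p|² = 2×0.49812 / 2.12777 = 0.46821
θ = 2·atan2(ρ, z) = 2·atan2(0.49812, 1.371) = 0.69700 rad
ℓ = θ/κ = 0.69700/0.46821 = 1.48864

0.4682 236.21 1.4886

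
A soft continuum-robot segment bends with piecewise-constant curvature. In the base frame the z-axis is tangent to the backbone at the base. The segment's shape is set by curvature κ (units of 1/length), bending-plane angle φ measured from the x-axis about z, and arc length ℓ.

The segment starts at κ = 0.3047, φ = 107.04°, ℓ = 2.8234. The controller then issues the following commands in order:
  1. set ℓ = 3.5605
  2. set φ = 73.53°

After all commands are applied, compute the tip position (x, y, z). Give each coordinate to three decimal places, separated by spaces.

initial: κ=0.3047, φ=107.04°, ℓ=2.8234
cmd 1: set ℓ=3.5605 → (κ,φ,ℓ)=(0.3047,107.04°,3.5605) → tip=(-0.5126,1.6724,2.9020)
cmd 2: set φ=73.53° → (κ,φ,ℓ)=(0.3047,73.53°,3.5605) → tip=(0.4959,1.6774,2.9020)

0.496 1.677 2.902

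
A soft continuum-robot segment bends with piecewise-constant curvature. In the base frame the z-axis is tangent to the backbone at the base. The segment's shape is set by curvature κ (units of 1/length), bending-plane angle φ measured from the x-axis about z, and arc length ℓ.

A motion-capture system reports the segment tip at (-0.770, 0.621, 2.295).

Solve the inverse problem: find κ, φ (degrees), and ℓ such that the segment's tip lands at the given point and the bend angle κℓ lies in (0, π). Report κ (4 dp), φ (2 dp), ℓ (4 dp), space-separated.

ρ = √(x²+y²) = √(-0.770² + 0.621²) = 0.98921
φ = atan2(y, x) mod 360° = atan2(0.621, -0.770) = 141.1140°
|p|² = ρ² + z² = 0.98921² + 2.295² = 6.24557
κ = 2ρ / |p|² = 2×0.98921 / 6.24557 = 0.31677
θ = 2·atan2(ρ, z) = 2·atan2(0.98921, 2.295) = 0.81393 rad
ℓ = θ/κ = 0.81393/0.31677 = 2.56945

0.3168 141.11 2.5695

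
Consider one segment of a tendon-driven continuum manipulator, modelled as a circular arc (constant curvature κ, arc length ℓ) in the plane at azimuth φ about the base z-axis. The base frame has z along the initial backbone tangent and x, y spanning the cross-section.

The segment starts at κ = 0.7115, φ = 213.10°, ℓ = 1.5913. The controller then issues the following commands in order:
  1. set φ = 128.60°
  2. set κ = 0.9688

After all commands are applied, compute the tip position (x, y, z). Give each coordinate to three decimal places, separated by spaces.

-0.625 0.783 1.032

initial: κ=0.7115, φ=213.10°, ℓ=1.5913
cmd 1: set φ=128.60° → (κ,φ,ℓ)=(0.7115,128.60°,1.5913) → tip=(-0.5045,0.6320,1.2725)
cmd 2: set κ=0.9688 → (κ,φ,ℓ)=(0.9688,128.60°,1.5913) → tip=(-0.6252,0.7832,1.0318)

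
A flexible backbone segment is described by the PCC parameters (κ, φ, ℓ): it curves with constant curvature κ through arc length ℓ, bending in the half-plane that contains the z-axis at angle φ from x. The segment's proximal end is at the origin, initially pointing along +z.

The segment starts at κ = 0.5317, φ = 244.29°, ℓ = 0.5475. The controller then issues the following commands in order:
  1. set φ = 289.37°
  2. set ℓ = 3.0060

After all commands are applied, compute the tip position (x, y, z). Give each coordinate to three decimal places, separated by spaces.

initial: κ=0.5317, φ=244.29°, ℓ=0.5475
cmd 1: set φ=289.37° → (κ,φ,ℓ)=(0.5317,289.37°,0.5475) → tip=(0.0262,-0.0747,0.5398)
cmd 2: set ℓ=3.0060 → (κ,φ,ℓ)=(0.5317,289.37°,3.0060) → tip=(0.6409,-1.8231,1.8800)

0.641 -1.823 1.880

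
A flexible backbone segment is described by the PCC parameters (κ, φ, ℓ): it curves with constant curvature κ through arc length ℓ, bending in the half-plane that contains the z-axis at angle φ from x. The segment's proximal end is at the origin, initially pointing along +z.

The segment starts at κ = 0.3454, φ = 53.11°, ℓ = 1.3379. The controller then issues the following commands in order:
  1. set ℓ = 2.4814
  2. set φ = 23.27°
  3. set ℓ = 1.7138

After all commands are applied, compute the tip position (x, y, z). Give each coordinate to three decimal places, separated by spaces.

initial: κ=0.3454, φ=53.11°, ℓ=1.3379
cmd 1: set ℓ=2.4814 → (κ,φ,ℓ)=(0.3454,53.11°,2.4814) → tip=(0.6002,0.7997,2.1886)
cmd 2: set φ=23.27° → (κ,φ,ℓ)=(0.3454,23.27°,2.4814) → tip=(0.9185,0.3950,2.1886)
cmd 3: set ℓ=1.7138 → (κ,φ,ℓ)=(0.3454,23.27°,1.7138) → tip=(0.4525,0.1946,1.6155)

0.453 0.195 1.615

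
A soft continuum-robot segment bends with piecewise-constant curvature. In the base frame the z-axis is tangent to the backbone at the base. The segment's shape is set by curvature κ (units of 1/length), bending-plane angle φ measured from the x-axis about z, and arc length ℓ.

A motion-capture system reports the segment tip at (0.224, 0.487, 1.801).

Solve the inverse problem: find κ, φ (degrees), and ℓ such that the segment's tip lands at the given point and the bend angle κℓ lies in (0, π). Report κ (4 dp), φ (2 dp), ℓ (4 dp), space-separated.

0.3036 65.30 1.9055

ρ = √(x²+y²) = √(0.224² + 0.487²) = 0.53605
φ = atan2(y, x) mod 360° = atan2(0.487, 0.224) = 65.2995°
|p|² = ρ² + z² = 0.53605² + 1.801² = 3.53095
κ = 2ρ / |p|² = 2×0.53605 / 3.53095 = 0.30363
θ = 2·atan2(ρ, z) = 2·atan2(0.53605, 1.801) = 0.57858 rad
ℓ = θ/κ = 0.57858/0.30363 = 1.90555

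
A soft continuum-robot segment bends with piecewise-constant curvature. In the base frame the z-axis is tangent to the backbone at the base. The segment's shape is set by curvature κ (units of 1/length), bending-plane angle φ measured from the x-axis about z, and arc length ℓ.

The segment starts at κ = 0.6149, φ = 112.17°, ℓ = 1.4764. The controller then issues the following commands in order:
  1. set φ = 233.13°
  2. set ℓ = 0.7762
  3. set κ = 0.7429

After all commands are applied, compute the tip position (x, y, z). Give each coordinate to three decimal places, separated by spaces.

-0.131 -0.174 0.734

initial: κ=0.6149, φ=112.17°, ℓ=1.4764
cmd 1: set φ=233.13° → (κ,φ,ℓ)=(0.6149,233.13°,1.4764) → tip=(-0.3752,-0.5003,1.2818)
cmd 2: set ℓ=0.7762 → (κ,φ,ℓ)=(0.6149,233.13°,0.7762) → tip=(-0.1090,-0.1454,0.7471)
cmd 3: set κ=0.7429 → (κ,φ,ℓ)=(0.7429,233.13°,0.7762) → tip=(-0.1306,-0.1741,0.7339)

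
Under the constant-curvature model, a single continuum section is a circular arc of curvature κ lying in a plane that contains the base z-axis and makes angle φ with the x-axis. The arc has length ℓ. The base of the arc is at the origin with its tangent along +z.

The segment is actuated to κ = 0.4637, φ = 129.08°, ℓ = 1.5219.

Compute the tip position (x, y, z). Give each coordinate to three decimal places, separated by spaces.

-0.325 0.400 1.399

θ = κ·ℓ = 0.4637 × 1.5219 = 0.70571 rad
ρ = (1 − cos θ)/κ = (1 − 0.76115)/0.4637 = 0.51509
z = sin θ / κ = 0.64857/0.4637 = 1.39869
x = ρ cos φ = 0.51509 × cos(129.08°) = -0.32471
y = ρ sin φ = 0.51509 × sin(129.08°) = 0.39984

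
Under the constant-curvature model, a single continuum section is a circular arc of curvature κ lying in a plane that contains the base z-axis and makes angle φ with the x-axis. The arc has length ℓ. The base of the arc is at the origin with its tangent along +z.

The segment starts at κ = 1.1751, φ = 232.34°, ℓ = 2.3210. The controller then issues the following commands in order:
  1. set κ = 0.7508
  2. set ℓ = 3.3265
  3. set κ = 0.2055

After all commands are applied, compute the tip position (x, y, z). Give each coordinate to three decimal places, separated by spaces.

-0.668 -0.866 3.073

initial: κ=1.1751, φ=232.34°, ℓ=2.3210
cmd 1: set κ=0.7508 → (κ,φ,ℓ)=(0.7508,232.34°,2.3210) → tip=(-0.9529,-1.2347,1.3123)
cmd 2: set ℓ=3.3265 → (κ,φ,ℓ)=(0.7508,232.34°,3.3265) → tip=(-1.4645,-1.8976,0.7997)
cmd 3: set κ=0.2055 → (κ,φ,ℓ)=(0.2055,232.34°,3.3265) → tip=(-0.6680,-0.8656,3.0734)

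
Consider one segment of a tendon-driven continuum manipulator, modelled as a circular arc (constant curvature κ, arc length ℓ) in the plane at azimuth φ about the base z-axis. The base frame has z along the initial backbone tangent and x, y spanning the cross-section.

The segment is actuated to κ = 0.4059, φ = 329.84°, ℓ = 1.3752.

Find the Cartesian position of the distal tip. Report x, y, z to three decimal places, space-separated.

θ = κ·ℓ = 0.4059 × 1.3752 = 0.55819 rad
ρ = (1 − cos θ)/κ = (1 − 0.84821)/0.4059 = 0.37395
z = sin θ / κ = 0.52965/0.4059 = 1.30489
x = ρ cos φ = 0.37395 × cos(329.84°) = 0.32333
y = ρ sin φ = 0.37395 × sin(329.84°) = -0.18788

0.323 -0.188 1.305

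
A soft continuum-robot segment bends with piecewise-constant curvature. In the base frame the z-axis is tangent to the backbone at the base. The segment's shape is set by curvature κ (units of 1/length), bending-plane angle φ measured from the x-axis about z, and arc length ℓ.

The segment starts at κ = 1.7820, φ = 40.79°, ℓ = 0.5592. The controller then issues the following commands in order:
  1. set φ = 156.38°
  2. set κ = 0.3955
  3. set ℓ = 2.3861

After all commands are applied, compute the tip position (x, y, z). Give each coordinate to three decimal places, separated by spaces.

-0.957 0.419 2.047

initial: κ=1.7820, φ=40.79°, ℓ=0.5592
cmd 1: set φ=156.38° → (κ,φ,ℓ)=(1.7820,156.38°,0.5592) → tip=(-0.2348,0.1027,0.4711)
cmd 2: set κ=0.3955 → (κ,φ,ℓ)=(0.3955,156.38°,0.5592) → tip=(-0.0564,0.0247,0.5547)
cmd 3: set ℓ=2.3861 → (κ,φ,ℓ)=(0.3955,156.38°,2.3861) → tip=(-0.9572,0.4186,2.0474)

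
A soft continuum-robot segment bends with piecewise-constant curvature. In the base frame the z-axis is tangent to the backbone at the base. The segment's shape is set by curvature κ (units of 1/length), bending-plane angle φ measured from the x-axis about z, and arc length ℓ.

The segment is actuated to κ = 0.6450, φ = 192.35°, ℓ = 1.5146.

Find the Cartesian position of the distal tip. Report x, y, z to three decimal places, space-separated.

-0.667 -0.146 1.285

θ = κ·ℓ = 0.6450 × 1.5146 = 0.97692 rad
ρ = (1 − cos θ)/κ = (1 − 0.55958)/0.6450 = 0.68282
z = sin θ / κ = 0.82878/0.6450 = 1.28492
x = ρ cos φ = 0.68282 × cos(192.35°) = -0.66702
y = ρ sin φ = 0.68282 × sin(192.35°) = -0.14604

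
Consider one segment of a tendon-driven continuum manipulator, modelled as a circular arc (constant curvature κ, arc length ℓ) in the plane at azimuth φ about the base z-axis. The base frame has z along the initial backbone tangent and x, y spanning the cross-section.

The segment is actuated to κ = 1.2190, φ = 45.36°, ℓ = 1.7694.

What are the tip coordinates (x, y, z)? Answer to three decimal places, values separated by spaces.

0.895 0.907 0.683

θ = κ·ℓ = 1.2190 × 1.7694 = 2.15690 rad
ρ = (1 − cos θ)/κ = (1 − -0.55312)/1.2190 = 1.27409
z = sin θ / κ = 0.83310/1.2190 = 0.68343
x = ρ cos φ = 1.27409 × cos(45.36°) = 0.89524
y = ρ sin φ = 1.27409 × sin(45.36°) = 0.90656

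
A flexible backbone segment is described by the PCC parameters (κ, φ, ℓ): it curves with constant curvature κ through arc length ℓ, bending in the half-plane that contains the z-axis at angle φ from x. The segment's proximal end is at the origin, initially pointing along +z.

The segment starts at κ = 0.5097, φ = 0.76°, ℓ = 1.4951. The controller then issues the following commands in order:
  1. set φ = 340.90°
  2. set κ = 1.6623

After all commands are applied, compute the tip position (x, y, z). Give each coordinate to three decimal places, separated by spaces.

1.019 -0.353 0.367

initial: κ=0.5097, φ=0.76°, ℓ=1.4951
cmd 1: set φ=340.90° → (κ,φ,ℓ)=(0.5097,340.90°,1.4951) → tip=(0.5128,-0.1776,1.3545)
cmd 2: set κ=1.6623 → (κ,φ,ℓ)=(1.6623,340.90°,1.4951) → tip=(1.0188,-0.3528,0.3671)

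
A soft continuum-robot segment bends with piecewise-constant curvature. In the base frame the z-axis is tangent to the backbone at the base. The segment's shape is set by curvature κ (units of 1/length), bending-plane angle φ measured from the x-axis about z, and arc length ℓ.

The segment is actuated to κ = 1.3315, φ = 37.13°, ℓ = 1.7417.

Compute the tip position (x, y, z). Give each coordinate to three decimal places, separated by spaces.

θ = κ·ℓ = 1.3315 × 1.7417 = 2.31907 rad
ρ = (1 − cos θ)/κ = (1 − -0.68038)/1.3315 = 1.26202
z = sin θ / κ = 0.73286/1.3315 = 0.55040
x = ρ cos φ = 1.26202 × cos(37.13°) = 1.00617
y = ρ sin φ = 1.26202 × sin(37.13°) = 0.76179

1.006 0.762 0.550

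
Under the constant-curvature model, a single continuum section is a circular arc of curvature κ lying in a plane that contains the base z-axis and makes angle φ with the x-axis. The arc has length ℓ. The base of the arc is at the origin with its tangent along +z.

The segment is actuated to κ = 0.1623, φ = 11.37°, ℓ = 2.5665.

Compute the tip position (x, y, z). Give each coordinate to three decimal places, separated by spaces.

0.517 0.104 2.493

θ = κ·ℓ = 0.1623 × 2.5665 = 0.41654 rad
ρ = (1 − cos θ)/κ = (1 − 0.91449)/0.1623 = 0.52684
z = sin θ / κ = 0.40460/0.1623 = 2.49292
x = ρ cos φ = 0.52684 × cos(11.37°) = 0.51650
y = ρ sin φ = 0.52684 × sin(11.37°) = 0.10386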